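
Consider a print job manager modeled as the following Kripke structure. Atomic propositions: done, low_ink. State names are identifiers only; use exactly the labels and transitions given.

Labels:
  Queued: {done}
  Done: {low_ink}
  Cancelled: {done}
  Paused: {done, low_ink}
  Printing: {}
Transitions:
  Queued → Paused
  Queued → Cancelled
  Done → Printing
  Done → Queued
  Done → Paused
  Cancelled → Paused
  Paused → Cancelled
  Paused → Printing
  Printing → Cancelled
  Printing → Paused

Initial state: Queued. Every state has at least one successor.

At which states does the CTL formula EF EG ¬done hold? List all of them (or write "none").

none

States satisfying EG ¬done: ∅.
States satisfying EF EG ¬done: ∅.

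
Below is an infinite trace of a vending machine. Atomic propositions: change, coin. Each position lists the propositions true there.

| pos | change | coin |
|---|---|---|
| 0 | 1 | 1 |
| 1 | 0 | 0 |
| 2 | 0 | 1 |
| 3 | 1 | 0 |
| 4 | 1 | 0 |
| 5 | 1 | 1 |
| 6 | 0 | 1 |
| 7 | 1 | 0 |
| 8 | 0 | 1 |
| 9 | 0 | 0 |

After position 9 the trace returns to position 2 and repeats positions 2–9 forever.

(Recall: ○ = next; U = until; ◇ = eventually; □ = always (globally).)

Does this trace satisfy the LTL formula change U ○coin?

Satisfied

Walking from position 0: ○coin first holds at position 1, and change holds at every earlier position along the way, so change U ○coin holds.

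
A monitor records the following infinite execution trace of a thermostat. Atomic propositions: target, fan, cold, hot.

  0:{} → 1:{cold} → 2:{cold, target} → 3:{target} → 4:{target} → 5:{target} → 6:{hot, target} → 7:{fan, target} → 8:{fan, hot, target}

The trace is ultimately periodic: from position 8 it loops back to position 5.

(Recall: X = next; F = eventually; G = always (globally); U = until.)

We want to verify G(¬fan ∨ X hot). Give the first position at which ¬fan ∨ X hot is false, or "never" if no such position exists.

8

Check ¬fan ∨ X hot at each position in order: 0 ✓, 1 ✓, 2 ✓, 3 ✓, 4 ✓, 5 ✓, 6 ✓, 7 ✓.
At position 8 the labels are {fan, hot, target} and the next position 5 has {target}, so ¬fan ∨ X hot is false there. This is the first violation.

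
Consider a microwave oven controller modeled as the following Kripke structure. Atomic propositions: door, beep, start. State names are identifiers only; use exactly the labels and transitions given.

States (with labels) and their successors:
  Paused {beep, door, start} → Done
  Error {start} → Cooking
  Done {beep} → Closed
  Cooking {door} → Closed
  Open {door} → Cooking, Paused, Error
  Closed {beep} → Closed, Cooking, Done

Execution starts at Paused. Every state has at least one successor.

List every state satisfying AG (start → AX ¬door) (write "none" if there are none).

States satisfying start → AX ¬door: {Paused, Done, Cooking, Open, Closed}.
States satisfying AG (start → AX ¬door): {Paused, Done, Cooking, Closed}.

{Paused, Done, Cooking, Closed}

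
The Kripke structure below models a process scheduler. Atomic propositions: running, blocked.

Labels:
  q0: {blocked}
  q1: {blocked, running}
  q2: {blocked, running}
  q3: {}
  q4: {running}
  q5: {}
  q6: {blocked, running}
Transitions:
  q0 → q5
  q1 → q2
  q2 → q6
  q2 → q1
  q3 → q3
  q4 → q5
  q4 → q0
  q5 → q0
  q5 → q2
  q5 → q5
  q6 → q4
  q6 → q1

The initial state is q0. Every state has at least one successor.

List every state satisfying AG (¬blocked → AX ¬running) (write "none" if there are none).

States satisfying ¬blocked → AX ¬running: {q0, q1, q2, q3, q4, q6}.
States satisfying AG (¬blocked → AX ¬running): {q3}.

{q3}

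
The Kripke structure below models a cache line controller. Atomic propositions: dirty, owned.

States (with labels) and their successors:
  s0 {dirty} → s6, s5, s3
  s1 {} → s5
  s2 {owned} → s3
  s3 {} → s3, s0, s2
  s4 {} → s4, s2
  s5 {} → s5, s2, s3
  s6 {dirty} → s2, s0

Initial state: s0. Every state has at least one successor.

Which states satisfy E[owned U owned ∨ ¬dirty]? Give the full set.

{s1, s2, s3, s4, s5}

States satisfying owned: {s2}.
States satisfying owned ∨ ¬dirty: {s1, s2, s3, s4, s5}.
States satisfying E[owned U owned ∨ ¬dirty]: {s1, s2, s3, s4, s5}.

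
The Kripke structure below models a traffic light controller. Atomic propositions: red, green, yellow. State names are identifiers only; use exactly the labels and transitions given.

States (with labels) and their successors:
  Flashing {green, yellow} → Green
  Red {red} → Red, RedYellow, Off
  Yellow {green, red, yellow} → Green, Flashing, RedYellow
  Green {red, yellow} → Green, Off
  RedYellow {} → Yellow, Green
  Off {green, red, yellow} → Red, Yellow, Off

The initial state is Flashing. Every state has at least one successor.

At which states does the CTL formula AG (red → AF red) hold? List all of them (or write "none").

{Flashing, Red, Yellow, Green, RedYellow, Off}

States satisfying red → AF red: {Flashing, Red, Yellow, Green, RedYellow, Off}.
States satisfying AG (red → AF red): {Flashing, Red, Yellow, Green, RedYellow, Off}.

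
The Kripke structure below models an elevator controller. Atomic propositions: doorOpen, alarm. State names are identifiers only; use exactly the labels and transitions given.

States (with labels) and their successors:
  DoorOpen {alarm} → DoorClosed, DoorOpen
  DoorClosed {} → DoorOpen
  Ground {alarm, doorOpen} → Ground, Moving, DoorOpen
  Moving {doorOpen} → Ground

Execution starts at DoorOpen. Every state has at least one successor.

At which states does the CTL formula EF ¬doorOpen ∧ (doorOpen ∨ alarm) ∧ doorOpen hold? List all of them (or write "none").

States satisfying ¬doorOpen: {DoorOpen, DoorClosed}.
States satisfying EF ¬doorOpen: {DoorOpen, DoorClosed, Ground, Moving}.
States satisfying doorOpen ∨ alarm: {DoorOpen, Ground, Moving}.
States satisfying (doorOpen ∨ alarm) ∧ doorOpen: {Ground, Moving}.
States satisfying EF ¬doorOpen ∧ (doorOpen ∨ alarm) ∧ doorOpen: {Ground, Moving}.

{Ground, Moving}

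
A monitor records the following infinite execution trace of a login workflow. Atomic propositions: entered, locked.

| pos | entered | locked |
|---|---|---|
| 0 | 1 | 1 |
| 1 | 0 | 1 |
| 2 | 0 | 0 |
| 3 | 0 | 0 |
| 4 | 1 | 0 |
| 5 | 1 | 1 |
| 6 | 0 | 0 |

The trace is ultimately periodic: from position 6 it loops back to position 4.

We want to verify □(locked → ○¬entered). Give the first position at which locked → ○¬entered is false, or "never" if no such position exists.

locked → ○¬entered holds at every position 0..6, and those are all the positions the trace ever visits, so the invariant □(locked → ○¬entered) is never violated.

never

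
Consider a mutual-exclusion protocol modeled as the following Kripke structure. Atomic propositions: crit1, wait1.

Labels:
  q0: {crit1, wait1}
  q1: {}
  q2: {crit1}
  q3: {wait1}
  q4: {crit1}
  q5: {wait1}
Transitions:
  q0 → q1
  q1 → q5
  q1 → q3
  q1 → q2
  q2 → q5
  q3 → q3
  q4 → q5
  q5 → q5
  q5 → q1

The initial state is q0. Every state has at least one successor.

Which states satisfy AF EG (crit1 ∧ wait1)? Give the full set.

States satisfying EG (crit1 ∧ wait1): ∅.
States satisfying AF EG (crit1 ∧ wait1): ∅.

none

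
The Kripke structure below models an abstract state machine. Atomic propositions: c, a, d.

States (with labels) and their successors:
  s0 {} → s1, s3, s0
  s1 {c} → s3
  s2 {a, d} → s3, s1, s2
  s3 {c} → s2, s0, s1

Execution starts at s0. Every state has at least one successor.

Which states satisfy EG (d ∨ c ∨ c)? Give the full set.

{s1, s2, s3}

States satisfying d ∨ c ∨ c: {s1, s2, s3}.
States satisfying EG (d ∨ c ∨ c): {s1, s2, s3}.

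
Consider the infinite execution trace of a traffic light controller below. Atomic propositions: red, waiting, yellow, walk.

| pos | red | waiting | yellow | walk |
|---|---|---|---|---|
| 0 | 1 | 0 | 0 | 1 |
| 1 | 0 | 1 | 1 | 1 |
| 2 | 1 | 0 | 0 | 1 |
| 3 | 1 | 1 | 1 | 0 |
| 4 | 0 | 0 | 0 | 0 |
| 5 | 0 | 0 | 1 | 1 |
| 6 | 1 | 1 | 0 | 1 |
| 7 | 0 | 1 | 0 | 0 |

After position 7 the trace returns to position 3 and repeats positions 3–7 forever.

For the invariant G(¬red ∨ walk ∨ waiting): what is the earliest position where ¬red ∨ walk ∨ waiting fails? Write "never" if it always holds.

never

¬red ∨ walk ∨ waiting holds at every position 0..7, and those are all the positions the trace ever visits, so the invariant G(¬red ∨ walk ∨ waiting) is never violated.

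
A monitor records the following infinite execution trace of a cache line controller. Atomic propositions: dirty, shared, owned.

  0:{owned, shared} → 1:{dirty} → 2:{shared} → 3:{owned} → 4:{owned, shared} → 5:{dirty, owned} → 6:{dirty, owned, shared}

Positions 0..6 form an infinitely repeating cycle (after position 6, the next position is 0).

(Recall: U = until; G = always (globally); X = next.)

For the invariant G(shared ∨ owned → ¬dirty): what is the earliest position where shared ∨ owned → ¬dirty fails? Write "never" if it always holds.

5

Check shared ∨ owned → ¬dirty at each position in order: 0 ✓, 1 ✓, 2 ✓, 3 ✓, 4 ✓.
At position 5 the labels are {dirty, owned}, so shared ∨ owned → ¬dirty is false there. This is the first violation.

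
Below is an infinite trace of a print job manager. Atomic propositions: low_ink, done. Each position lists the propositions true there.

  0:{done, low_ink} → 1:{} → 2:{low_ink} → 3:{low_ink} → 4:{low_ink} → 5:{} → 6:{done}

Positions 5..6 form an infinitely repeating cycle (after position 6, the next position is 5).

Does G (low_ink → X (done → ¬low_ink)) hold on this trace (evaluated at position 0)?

low_ink → X (done → ¬low_ink) holds at every position 0..6, and those are all positions ever visited, so G (low_ink → X (done → ¬low_ink)) holds.
Positions where low_ink holds: 0, 2, 3, 4.
Check X (done → ¬low_ink) at each: 0→ok, 2→ok, 3→ok, 4→ok.

Satisfied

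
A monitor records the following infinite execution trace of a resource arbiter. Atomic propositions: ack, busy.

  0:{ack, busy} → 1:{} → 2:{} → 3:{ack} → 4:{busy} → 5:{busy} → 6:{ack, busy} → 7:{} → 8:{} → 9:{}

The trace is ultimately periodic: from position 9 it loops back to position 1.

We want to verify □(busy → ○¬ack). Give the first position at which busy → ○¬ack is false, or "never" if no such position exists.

5

Check busy → ○¬ack at each position in order: 0 ✓, 1 ✓, 2 ✓, 3 ✓, 4 ✓.
At position 5 the labels are {busy} and the next position 6 has {ack, busy}, so busy → ○¬ack is false there. This is the first violation.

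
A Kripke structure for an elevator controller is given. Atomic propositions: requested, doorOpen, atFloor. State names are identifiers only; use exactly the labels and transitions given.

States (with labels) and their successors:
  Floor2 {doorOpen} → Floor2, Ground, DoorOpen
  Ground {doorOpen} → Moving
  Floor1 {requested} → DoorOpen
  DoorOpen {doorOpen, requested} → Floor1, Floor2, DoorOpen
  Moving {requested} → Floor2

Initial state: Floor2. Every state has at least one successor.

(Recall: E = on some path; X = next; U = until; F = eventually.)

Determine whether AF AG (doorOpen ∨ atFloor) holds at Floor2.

Violated

States satisfying AG (doorOpen ∨ atFloor): ∅.
States satisfying AF AG (doorOpen ∨ atFloor): ∅.
There is a path from Floor2 along which AG (doorOpen ∨ atFloor) never holds.
Floor2 ∉ Sat(AF AG (doorOpen ∨ atFloor)).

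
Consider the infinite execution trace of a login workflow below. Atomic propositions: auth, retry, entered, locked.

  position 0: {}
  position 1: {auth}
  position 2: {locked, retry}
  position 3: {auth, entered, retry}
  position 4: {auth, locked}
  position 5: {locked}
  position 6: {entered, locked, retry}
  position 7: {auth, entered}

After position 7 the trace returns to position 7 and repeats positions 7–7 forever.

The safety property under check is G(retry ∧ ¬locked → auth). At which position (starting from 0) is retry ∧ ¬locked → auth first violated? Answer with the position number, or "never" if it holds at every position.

retry ∧ ¬locked → auth holds at every position 0..7, and those are all the positions the trace ever visits, so the invariant G(retry ∧ ¬locked → auth) is never violated.

never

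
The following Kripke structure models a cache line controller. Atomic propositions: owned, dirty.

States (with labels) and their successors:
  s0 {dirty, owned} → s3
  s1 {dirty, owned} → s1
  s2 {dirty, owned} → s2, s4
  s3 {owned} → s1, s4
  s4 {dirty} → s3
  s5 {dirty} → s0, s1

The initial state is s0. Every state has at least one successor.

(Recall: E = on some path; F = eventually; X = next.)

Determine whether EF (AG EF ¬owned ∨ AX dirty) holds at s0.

Holds

States satisfying AG EF ¬owned ∨ AX dirty: {s1, s2, s3, s5}.
States satisfying EF (AG EF ¬owned ∨ AX dirty): {s0, s1, s2, s3, s4, s5}.
Some path from s0 reaches a state where AG EF ¬owned ∨ AX dirty holds.
s0 ∈ Sat(EF (AG EF ¬owned ∨ AX dirty)).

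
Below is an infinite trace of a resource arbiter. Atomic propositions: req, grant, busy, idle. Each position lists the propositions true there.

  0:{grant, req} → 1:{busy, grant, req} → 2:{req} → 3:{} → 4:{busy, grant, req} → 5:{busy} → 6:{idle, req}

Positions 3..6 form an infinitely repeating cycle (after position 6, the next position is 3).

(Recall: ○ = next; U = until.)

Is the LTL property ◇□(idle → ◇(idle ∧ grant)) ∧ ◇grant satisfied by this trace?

No

□(idle → ◇(idle ∧ grant)) is false at every position 0..6, so it never becomes true and ◇□(idle → ◇(idle ∧ grant)) fails.
grant holds at position 0, which is reachable from 0, so ◇grant holds.
At position 0: ◇□(idle → ◇(idle ∧ grant)) is false; ◇grant is true; so ◇□(idle → ◇(idle ∧ grant)) ∧ ◇grant is false.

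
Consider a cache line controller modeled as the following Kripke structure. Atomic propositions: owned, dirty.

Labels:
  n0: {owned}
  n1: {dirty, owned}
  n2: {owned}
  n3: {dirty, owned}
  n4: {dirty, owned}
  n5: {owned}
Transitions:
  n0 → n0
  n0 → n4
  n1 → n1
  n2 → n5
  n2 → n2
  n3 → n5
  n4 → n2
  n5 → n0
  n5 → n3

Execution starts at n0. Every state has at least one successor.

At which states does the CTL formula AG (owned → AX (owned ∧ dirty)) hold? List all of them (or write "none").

{n1}

States satisfying owned → AX (owned ∧ dirty): {n1}.
States satisfying AG (owned → AX (owned ∧ dirty)): {n1}.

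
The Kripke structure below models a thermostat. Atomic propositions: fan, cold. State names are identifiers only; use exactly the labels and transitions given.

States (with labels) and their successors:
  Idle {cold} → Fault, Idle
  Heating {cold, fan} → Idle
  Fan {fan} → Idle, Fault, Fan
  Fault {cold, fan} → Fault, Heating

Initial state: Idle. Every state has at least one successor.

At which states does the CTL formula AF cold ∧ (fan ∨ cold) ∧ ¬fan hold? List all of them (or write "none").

{Idle}

States satisfying cold: {Idle, Heating, Fault}.
States satisfying AF cold: {Idle, Heating, Fault}.
States satisfying fan ∨ cold: {Idle, Heating, Fan, Fault}.
States satisfying ¬fan: {Idle}.
States satisfying (fan ∨ cold) ∧ ¬fan: {Idle}.
States satisfying AF cold ∧ (fan ∨ cold) ∧ ¬fan: {Idle}.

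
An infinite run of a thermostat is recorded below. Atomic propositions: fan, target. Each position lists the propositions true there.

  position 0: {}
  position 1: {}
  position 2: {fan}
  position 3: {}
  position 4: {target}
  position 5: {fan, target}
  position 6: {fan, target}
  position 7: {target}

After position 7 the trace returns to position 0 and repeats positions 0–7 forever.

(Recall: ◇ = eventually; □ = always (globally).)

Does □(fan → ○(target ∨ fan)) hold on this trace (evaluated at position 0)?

fan → ○(target ∨ fan) must hold at every position from 0 onward. It fails at position 2, so □(fan → ○(target ∨ fan)) is false.
Positions where fan holds: 2, 5, 6.
Check ○(target ∨ fan) at each: 2→fails, 5→ok, 6→ok.

Violated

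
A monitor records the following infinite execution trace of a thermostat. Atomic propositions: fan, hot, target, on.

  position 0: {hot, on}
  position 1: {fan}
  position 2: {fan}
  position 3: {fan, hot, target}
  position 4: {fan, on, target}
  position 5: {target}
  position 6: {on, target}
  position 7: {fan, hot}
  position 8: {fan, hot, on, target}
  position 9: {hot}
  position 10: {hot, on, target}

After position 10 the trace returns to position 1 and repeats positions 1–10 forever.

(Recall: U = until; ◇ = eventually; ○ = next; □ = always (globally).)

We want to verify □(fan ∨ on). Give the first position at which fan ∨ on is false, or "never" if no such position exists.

5

Check fan ∨ on at each position in order: 0 ✓, 1 ✓, 2 ✓, 3 ✓, 4 ✓.
At position 5 the labels are {target}, so fan ∨ on is false there. This is the first violation.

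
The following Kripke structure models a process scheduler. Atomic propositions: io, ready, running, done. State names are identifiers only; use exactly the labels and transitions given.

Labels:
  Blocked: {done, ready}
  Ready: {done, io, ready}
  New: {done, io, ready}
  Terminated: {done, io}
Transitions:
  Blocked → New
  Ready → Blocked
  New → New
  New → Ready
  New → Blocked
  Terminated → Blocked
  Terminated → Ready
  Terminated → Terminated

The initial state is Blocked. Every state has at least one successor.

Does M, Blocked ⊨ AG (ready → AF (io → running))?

States satisfying ready → AF (io → running): {Blocked, Ready, Terminated}.
States satisfying AG (ready → AF (io → running)): ∅.
New is reachable from Blocked and violates ready → AF (io → running), so AG fails at Blocked.
Blocked ∉ Sat(AG (ready → AF (io → running))).

Violated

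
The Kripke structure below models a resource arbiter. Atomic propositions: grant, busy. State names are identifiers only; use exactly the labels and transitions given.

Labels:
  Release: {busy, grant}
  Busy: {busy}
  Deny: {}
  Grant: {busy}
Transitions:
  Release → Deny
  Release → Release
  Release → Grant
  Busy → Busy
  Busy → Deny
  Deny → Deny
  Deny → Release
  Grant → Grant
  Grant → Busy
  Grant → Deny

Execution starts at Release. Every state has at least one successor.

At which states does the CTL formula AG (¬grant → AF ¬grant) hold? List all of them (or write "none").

{Release, Busy, Deny, Grant}

States satisfying ¬grant → AF ¬grant: {Release, Busy, Deny, Grant}.
States satisfying AG (¬grant → AF ¬grant): {Release, Busy, Deny, Grant}.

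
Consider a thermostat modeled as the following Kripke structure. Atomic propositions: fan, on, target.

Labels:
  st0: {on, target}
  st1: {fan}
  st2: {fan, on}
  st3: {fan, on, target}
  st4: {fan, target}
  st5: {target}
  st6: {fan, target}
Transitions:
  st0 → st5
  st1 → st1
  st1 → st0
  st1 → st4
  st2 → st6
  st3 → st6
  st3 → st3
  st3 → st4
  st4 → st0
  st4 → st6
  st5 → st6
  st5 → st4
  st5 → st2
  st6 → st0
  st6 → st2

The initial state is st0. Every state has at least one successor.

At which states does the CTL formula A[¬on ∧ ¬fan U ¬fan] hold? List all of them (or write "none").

States satisfying ¬on ∧ ¬fan: {st5}.
States satisfying ¬fan: {st0, st5}.
States satisfying A[¬on ∧ ¬fan U ¬fan]: {st0, st5}.

{st0, st5}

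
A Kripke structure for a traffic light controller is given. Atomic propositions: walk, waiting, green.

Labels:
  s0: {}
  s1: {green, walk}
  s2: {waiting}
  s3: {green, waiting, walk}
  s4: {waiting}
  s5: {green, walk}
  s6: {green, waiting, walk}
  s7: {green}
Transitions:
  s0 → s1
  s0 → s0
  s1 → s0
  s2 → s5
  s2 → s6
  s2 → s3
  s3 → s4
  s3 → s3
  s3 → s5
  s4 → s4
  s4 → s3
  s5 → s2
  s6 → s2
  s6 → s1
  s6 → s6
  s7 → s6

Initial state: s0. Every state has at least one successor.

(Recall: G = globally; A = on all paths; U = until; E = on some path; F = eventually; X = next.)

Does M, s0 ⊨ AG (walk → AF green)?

States satisfying walk → AF green: {s0, s1, s2, s3, s4, s5, s6, s7}.
States satisfying AG (walk → AF green): {s0, s1, s2, s3, s4, s5, s6, s7}.
Every state reachable from s0 satisfies walk → AF green.
s0 ∈ Sat(AG (walk → AF green)).

Yes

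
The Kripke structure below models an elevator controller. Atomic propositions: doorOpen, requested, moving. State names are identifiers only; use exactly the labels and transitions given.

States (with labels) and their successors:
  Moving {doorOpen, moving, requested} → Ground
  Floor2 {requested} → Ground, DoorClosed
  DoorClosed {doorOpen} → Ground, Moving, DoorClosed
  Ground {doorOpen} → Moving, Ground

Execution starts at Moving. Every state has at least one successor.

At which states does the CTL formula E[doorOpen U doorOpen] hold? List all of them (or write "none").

{Moving, DoorClosed, Ground}

States satisfying doorOpen: {Moving, DoorClosed, Ground}.
States satisfying E[doorOpen U doorOpen]: {Moving, DoorClosed, Ground}.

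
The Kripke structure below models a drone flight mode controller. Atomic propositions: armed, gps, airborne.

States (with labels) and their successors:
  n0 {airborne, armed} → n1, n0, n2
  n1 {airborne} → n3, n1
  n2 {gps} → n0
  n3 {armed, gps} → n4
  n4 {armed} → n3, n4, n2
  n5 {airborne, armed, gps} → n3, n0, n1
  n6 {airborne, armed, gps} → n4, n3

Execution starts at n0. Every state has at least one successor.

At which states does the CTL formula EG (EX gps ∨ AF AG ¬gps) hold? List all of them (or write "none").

States satisfying EX gps ∨ AF AG ¬gps: {n0, n1, n4, n5, n6}.
States satisfying EG (EX gps ∨ AF AG ¬gps): {n0, n1, n4, n5, n6}.

{n0, n1, n4, n5, n6}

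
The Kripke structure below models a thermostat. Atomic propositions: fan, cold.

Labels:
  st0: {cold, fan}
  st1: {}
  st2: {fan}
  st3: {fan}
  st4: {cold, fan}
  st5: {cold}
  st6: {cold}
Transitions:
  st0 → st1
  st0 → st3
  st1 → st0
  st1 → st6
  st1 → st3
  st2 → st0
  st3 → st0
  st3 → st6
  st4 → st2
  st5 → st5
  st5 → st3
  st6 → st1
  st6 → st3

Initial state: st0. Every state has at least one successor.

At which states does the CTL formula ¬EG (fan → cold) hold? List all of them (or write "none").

{st2, st3, st4}

States satisfying fan → cold: {st0, st1, st4, st5, st6}.
States satisfying EG (fan → cold): {st0, st1, st5, st6}.
States satisfying ¬EG (fan → cold): {st2, st3, st4}.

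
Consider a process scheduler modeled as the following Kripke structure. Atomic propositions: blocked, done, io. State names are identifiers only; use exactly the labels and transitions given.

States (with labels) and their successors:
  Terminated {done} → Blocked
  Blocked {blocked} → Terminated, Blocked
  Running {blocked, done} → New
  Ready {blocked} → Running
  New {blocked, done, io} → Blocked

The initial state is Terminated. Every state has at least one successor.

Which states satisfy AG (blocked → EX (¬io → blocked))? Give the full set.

{Terminated, Blocked, Running, Ready, New}

States satisfying blocked → EX (¬io → blocked): {Terminated, Blocked, Running, Ready, New}.
States satisfying AG (blocked → EX (¬io → blocked)): {Terminated, Blocked, Running, Ready, New}.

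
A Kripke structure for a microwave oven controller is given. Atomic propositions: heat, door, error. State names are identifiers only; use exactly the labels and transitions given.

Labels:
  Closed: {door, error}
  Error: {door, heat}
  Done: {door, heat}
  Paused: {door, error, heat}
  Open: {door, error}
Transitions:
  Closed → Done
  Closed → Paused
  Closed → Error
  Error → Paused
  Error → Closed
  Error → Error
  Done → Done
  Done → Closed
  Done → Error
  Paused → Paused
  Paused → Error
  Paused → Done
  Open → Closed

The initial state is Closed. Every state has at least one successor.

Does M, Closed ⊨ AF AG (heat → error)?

Does not hold

States satisfying AG (heat → error): ∅.
States satisfying AF AG (heat → error): ∅.
There is a path from Closed along which AG (heat → error) never holds.
Closed ∉ Sat(AF AG (heat → error)).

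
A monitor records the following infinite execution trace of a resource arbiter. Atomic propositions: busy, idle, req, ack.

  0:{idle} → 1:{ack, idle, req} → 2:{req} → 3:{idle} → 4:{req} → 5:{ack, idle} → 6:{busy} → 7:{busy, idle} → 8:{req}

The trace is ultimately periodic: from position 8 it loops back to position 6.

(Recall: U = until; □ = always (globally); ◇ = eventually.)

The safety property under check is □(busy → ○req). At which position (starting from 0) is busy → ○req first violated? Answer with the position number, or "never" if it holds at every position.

Check busy → ○req at each position in order: 0 ✓, 1 ✓, 2 ✓, 3 ✓, 4 ✓, 5 ✓.
At position 6 the labels are {busy} and the next position 7 has {busy, idle}, so busy → ○req is false there. This is the first violation.

6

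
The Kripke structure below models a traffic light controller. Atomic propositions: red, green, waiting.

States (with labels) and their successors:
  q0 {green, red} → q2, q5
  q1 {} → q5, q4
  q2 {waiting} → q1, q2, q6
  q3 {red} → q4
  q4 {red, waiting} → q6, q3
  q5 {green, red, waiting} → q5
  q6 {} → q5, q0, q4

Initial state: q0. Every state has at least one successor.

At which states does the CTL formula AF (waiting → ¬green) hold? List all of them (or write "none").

{q0, q1, q2, q3, q4, q6}

States satisfying waiting → ¬green: {q0, q1, q2, q3, q4, q6}.
States satisfying AF (waiting → ¬green): {q0, q1, q2, q3, q4, q6}.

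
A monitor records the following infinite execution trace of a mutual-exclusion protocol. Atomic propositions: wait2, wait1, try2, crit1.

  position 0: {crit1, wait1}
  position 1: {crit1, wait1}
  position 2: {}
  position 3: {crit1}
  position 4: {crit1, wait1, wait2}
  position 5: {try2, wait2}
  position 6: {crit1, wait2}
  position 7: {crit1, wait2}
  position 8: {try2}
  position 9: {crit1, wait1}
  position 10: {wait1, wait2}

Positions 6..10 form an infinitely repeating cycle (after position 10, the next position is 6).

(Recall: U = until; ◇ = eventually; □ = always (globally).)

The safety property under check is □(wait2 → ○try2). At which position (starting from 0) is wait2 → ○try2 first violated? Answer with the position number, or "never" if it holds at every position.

5

Check wait2 → ○try2 at each position in order: 0 ✓, 1 ✓, 2 ✓, 3 ✓, 4 ✓.
At position 5 the labels are {try2, wait2} and the next position 6 has {crit1, wait2}, so wait2 → ○try2 is false there. This is the first violation.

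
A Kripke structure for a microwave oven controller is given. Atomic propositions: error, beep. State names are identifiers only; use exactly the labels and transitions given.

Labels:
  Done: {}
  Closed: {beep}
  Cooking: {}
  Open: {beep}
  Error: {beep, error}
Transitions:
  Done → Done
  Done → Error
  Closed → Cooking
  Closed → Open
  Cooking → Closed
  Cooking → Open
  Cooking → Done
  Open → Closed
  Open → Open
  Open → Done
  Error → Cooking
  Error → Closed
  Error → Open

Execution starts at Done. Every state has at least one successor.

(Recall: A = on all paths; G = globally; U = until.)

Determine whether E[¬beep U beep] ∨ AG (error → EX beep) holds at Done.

States satisfying ¬beep: {Done, Cooking}.
States satisfying beep: {Closed, Open, Error}.
States satisfying E[¬beep U beep]: {Done, Closed, Cooking, Open, Error}.
States satisfying error → EX beep: {Done, Closed, Cooking, Open, Error}.
States satisfying AG (error → EX beep): {Done, Closed, Cooking, Open, Error}.
States satisfying E[¬beep U beep] ∨ AG (error → EX beep): {Done, Closed, Cooking, Open, Error}.
Done ∈ Sat(E[¬beep U beep] ∨ AG (error → EX beep)).

Holds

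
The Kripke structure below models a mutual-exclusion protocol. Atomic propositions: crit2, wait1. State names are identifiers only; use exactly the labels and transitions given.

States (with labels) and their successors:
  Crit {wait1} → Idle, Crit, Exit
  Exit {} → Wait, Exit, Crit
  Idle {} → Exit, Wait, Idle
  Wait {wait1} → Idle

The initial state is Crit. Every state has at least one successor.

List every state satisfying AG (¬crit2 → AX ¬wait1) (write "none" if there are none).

States satisfying ¬crit2 → AX ¬wait1: {Wait}.
States satisfying AG (¬crit2 → AX ¬wait1): ∅.

none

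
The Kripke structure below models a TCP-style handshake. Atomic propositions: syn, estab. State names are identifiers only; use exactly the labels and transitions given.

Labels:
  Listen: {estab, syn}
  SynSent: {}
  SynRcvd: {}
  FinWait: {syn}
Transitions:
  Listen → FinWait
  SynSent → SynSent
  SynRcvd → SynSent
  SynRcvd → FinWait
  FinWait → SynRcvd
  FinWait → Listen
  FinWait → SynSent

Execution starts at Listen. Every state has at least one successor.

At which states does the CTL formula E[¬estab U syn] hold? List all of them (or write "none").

{Listen, SynRcvd, FinWait}

States satisfying ¬estab: {SynSent, SynRcvd, FinWait}.
States satisfying syn: {Listen, FinWait}.
States satisfying E[¬estab U syn]: {Listen, SynRcvd, FinWait}.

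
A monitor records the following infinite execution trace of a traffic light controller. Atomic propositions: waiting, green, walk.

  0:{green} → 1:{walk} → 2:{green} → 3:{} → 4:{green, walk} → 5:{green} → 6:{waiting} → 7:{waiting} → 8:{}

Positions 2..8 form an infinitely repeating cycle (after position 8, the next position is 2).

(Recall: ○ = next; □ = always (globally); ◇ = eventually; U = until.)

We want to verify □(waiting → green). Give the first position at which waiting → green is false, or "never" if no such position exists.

Check waiting → green at each position in order: 0 ✓, 1 ✓, 2 ✓, 3 ✓, 4 ✓, 5 ✓.
At position 6 the labels are {waiting}, so waiting → green is false there. This is the first violation.

6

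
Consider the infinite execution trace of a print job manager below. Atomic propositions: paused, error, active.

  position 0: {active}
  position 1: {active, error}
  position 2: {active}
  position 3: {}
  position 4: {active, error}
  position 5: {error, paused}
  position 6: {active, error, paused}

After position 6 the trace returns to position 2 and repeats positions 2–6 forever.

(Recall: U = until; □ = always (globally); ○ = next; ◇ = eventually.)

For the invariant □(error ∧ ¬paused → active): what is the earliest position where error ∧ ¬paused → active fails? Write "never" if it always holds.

never

error ∧ ¬paused → active holds at every position 0..6, and those are all the positions the trace ever visits, so the invariant □(error ∧ ¬paused → active) is never violated.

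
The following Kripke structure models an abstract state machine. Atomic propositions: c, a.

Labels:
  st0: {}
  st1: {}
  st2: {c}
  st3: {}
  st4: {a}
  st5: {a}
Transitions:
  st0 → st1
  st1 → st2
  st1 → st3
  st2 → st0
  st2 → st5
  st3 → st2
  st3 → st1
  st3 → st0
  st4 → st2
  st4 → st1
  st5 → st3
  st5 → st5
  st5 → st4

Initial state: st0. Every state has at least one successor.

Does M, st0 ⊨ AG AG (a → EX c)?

No

States satisfying AG (a → EX c): ∅.
States satisfying AG AG (a → EX c): ∅.
st0 is reachable from st0 and violates AG (a → EX c), so AG fails at st0.
st0 ∉ Sat(AG AG (a → EX c)).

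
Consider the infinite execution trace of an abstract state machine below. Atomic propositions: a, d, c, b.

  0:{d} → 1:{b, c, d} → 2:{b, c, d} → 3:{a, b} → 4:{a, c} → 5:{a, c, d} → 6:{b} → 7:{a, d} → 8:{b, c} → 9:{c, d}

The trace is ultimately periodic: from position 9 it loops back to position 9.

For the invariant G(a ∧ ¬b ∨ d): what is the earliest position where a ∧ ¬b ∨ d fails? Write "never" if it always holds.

3

Check a ∧ ¬b ∨ d at each position in order: 0 ✓, 1 ✓, 2 ✓.
At position 3 the labels are {a, b}, so a ∧ ¬b ∨ d is false there. This is the first violation.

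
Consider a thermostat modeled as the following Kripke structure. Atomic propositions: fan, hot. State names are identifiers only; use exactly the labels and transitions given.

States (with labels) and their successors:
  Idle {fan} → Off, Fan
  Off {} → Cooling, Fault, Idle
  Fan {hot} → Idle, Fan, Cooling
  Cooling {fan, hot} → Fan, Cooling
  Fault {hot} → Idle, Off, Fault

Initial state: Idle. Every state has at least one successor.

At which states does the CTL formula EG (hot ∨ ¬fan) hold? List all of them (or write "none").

States satisfying hot ∨ ¬fan: {Off, Fan, Cooling, Fault}.
States satisfying EG (hot ∨ ¬fan): {Off, Fan, Cooling, Fault}.

{Off, Fan, Cooling, Fault}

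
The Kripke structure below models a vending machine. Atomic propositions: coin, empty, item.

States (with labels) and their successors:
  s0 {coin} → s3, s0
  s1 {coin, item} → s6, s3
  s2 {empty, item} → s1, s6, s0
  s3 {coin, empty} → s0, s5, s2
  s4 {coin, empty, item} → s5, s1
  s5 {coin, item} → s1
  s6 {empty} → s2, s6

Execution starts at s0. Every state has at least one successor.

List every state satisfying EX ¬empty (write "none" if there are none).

States satisfying ¬empty: {s0, s1, s5}.
States satisfying EX ¬empty: {s0, s2, s3, s4, s5}.

{s0, s2, s3, s4, s5}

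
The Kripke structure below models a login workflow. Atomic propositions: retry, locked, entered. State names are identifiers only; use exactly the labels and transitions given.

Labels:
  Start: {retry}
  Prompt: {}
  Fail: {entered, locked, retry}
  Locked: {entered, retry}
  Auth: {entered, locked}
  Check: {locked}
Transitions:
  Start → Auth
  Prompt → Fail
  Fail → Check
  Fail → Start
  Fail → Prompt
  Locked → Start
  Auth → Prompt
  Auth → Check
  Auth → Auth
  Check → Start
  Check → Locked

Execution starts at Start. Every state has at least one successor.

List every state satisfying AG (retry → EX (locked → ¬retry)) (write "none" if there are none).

States satisfying retry → EX (locked → ¬retry): {Start, Prompt, Fail, Locked, Auth, Check}.
States satisfying AG (retry → EX (locked → ¬retry)): {Start, Prompt, Fail, Locked, Auth, Check}.

{Start, Prompt, Fail, Locked, Auth, Check}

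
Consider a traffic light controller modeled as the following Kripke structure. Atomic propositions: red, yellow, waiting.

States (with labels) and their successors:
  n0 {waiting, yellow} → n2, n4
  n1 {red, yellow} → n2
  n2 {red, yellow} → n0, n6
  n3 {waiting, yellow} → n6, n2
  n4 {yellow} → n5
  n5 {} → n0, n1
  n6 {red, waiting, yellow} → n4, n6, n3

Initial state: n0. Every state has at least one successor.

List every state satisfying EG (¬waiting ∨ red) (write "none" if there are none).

{n1, n2, n4, n5, n6}

States satisfying ¬waiting ∨ red: {n1, n2, n4, n5, n6}.
States satisfying EG (¬waiting ∨ red): {n1, n2, n4, n5, n6}.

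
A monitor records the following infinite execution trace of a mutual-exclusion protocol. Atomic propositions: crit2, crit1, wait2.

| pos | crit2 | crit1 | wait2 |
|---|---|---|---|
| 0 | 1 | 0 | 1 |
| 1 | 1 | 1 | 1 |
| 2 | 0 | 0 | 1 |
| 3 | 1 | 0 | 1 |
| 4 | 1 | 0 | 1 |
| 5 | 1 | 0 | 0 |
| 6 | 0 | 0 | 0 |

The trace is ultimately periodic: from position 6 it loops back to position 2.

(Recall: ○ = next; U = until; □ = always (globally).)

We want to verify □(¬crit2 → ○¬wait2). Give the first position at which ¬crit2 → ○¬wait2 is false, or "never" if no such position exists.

2

Check ¬crit2 → ○¬wait2 at each position in order: 0 ✓, 1 ✓.
At position 2 the labels are {wait2} and the next position 3 has {crit2, wait2}, so ¬crit2 → ○¬wait2 is false there. This is the first violation.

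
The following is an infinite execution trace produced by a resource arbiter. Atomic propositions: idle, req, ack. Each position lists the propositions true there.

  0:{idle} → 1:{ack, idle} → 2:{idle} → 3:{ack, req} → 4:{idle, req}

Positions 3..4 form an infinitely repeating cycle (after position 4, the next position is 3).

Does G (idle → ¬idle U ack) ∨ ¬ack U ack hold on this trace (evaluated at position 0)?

Satisfied

idle → ¬idle U ack must hold at every position from 0 onward. It fails at position 0, so G (idle → ¬idle U ack) is false.
Positions where idle holds: 0, 1, 2, 4.
Check ¬idle U ack at each: 0→fails, 1→ok, 2→fails, 4→fails.
Walking from position 0: ack first holds at position 1, and ¬ack holds at every earlier position along the way, so ¬ack U ack holds.
At position 0: G (idle → ¬idle U ack) is false; ¬ack U ack is true; so G (idle → ¬idle U ack) ∨ ¬ack U ack is true.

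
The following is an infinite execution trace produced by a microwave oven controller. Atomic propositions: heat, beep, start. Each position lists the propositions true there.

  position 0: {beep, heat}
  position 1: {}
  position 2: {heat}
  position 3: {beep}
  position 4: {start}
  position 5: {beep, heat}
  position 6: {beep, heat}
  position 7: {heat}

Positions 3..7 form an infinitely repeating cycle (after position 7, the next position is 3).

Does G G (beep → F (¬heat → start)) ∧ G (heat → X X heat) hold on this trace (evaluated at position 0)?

G (beep → F (¬heat → start)) holds at every position 0..7, and those are all positions ever visited, so G G (beep → F (¬heat → start)) holds.
heat → X X heat must hold at every position from 0 onward. It fails at position 2, so G (heat → X X heat) is false.
Positions where heat holds: 0, 2, 5, 6, 7.
Check X X heat at each: 0→ok, 2→fails, 5→ok, 6→fails, 7→fails.
At position 0: G G (beep → F (¬heat → start)) is true; G (heat → X X heat) is false; so G G (beep → F (¬heat → start)) ∧ G (heat → X X heat) is false.

No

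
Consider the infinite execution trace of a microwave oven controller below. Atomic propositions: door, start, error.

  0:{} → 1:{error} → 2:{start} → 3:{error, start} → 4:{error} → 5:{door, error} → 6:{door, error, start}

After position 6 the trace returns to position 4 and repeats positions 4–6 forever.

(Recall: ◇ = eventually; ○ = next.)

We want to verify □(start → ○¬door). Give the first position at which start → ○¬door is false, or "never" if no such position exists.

start → ○¬door holds at every position 0..6, and those are all the positions the trace ever visits, so the invariant □(start → ○¬door) is never violated.

never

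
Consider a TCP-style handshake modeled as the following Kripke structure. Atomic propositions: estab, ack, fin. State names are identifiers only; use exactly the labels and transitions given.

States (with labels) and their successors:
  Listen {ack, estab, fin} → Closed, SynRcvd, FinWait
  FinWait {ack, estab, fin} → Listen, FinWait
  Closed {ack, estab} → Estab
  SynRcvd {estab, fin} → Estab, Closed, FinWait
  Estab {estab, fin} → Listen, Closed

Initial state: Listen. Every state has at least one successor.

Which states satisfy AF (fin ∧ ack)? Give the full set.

{Listen, FinWait}

States satisfying fin ∧ ack: {Listen, FinWait}.
States satisfying AF (fin ∧ ack): {Listen, FinWait}.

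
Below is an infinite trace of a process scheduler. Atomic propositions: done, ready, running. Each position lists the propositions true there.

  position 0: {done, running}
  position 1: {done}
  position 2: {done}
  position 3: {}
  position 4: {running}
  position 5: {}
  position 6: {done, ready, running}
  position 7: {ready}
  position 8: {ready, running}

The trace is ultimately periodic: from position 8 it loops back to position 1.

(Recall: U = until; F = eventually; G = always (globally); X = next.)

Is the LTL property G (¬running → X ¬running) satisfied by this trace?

¬running → X ¬running must hold at every position from 0 onward. It fails at position 3, so G (¬running → X ¬running) is false.
Positions where ¬running holds: 1, 2, 3, 5, 7.
Check X ¬running at each: 1→ok, 2→ok, 3→fails, 5→fails, 7→fails.

No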